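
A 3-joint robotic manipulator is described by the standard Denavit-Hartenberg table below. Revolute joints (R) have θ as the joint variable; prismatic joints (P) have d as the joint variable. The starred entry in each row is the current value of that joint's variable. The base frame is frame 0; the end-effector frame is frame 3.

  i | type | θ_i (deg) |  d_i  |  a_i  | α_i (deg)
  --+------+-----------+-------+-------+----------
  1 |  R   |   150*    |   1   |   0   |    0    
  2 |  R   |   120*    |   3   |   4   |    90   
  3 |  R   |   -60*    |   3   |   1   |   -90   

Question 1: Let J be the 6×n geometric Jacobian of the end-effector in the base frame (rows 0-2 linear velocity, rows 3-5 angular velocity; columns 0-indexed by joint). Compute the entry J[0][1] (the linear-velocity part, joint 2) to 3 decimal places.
axis z_1 = (0.0000,0.0000,1.0000); lever o_n−o_1 = (-3.0000,-4.5000,2.1340)
cross product → J_v[:, 1] = (4.5000,-3.0000,0.0000)
J_ω[:, 1] = z_1
entry J[0][1] = 4.5000

4.500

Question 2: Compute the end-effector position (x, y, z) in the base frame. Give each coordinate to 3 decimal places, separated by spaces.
after link 1: o_1 = (0.0000, 0.0000, 1.0000)
after link 2: o_2 = (-0.0000, -4.0000, 4.0000)
after link 3: o_3 = (-3.0000, -4.5000, 3.1340)

-3.000 -4.500 3.134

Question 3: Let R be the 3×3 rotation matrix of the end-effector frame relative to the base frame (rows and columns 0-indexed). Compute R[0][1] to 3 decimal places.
End-effector y-axis (col 1 of R) = (1.0000,-0.0000,-0.0000)
R[0][1] = 1.0000

1.000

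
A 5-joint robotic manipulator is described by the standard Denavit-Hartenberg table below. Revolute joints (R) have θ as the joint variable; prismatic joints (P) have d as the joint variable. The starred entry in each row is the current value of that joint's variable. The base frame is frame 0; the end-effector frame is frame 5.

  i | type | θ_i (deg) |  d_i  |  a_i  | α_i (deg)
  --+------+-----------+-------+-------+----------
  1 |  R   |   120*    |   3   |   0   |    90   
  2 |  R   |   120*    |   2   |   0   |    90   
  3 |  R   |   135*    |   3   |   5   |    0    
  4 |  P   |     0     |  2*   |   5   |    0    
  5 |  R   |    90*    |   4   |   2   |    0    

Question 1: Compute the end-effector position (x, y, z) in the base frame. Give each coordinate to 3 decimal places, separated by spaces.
after link 1: o_1 = (0.0000, 0.0000, 3.0000)
after link 2: o_2 = (1.7321, 1.0000, 3.0000)
after link 3: o_3 = (2.6110, 6.5487, 1.4381)
after link 4: o_4 = (3.9229, 11.3474, -0.6237)
after link 5: o_5 = (0.6126, 14.2527, 0.1515)

0.613 14.253 0.152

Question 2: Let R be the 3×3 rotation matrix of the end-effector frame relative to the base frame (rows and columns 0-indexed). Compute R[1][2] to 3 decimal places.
0.750

End-effector z-axis (col 2 of R) = (-0.4330,0.7500,0.5000)
R[1][2] = 0.7500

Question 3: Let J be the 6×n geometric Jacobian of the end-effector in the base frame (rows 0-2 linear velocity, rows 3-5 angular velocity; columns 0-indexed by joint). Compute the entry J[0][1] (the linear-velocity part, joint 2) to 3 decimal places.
-1.424

axis z_1 = (0.8660,0.5000,0.0000); lever o_n−o_1 = (0.6126,14.2527,-2.8485)
cross product → J_v[:, 1] = (-1.4242,2.4668,12.0369)
J_ω[:, 1] = z_1
entry J[0][1] = -1.4242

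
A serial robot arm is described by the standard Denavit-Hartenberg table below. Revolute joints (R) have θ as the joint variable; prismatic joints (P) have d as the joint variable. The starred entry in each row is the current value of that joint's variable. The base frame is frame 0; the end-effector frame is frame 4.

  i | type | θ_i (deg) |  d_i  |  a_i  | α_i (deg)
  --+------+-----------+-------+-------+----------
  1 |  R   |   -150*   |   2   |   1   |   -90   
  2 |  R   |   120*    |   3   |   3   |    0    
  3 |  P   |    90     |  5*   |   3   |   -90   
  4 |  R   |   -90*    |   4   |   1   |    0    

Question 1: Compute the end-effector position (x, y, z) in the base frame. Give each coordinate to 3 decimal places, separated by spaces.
5.451 -7.245 4.366

after link 1: o_1 = (-0.8660, -0.5000, 2.0000)
after link 2: o_2 = (1.9330, -2.3481, -0.5981)
after link 3: o_3 = (6.6830, -5.3792, 0.9019)
after link 4: o_4 = (5.4510, -7.2452, 4.3660)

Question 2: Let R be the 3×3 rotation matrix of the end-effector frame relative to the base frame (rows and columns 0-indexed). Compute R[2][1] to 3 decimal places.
End-effector y-axis (col 1 of R) = (0.7500,0.4330,0.5000)
R[2][1] = 0.5000

0.500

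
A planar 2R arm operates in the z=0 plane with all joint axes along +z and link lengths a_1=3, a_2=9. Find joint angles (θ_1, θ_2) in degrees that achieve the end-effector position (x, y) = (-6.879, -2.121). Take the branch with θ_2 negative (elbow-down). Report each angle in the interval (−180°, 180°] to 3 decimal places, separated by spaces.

-45.009 -134.995

cos θ_2 = (51.8193−3²−9²)/(2·3·9) = -0.7071; θ_2 = -134.9954° (elbow-down)
β = atan2(-2.1210,-6.8790) = -162.8639°; ψ = atan2(-6.3645,-3.3635) = -117.8553°
θ_1 = β − ψ = -45.0087°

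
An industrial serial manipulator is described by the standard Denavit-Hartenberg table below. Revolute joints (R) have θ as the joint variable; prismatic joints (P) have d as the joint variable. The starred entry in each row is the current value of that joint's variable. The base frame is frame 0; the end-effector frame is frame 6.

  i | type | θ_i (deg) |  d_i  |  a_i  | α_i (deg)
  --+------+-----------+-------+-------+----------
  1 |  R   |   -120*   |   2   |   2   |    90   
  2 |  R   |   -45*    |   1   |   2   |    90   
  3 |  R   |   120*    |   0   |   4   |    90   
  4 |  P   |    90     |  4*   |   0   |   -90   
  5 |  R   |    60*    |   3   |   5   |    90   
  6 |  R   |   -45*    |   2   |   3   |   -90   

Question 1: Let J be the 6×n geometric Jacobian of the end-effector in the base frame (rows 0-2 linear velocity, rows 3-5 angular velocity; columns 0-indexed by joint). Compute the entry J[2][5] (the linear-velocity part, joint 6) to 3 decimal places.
axis z_5 = (-0.0634,0.3902,-0.9186); lever o_n−o_5 = (0.3902,3.5129,-0.7121)
cross product → J_v[:, 5] = (2.9490,-0.4036,-0.3750)
J_ω[:, 5] = z_5
entry J[2][5] = -0.3750

-0.375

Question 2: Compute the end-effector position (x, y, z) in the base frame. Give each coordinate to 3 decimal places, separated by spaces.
-1.628 3.419 -1.338

after link 1: o_1 = (-1.0000, -1.7321, 2.0000)
after link 2: o_2 = (-2.5731, -2.4568, 0.5858)
after link 3: o_3 = (-4.8660, 0.5000, 2.0000)
after link 4: o_4 = (-7.8228, -0.6213, -0.4495)
after link 5: o_5 = (-2.0184, -0.0941, -0.6263)
after link 6: o_6 = (-1.6283, 3.4188, -1.3384)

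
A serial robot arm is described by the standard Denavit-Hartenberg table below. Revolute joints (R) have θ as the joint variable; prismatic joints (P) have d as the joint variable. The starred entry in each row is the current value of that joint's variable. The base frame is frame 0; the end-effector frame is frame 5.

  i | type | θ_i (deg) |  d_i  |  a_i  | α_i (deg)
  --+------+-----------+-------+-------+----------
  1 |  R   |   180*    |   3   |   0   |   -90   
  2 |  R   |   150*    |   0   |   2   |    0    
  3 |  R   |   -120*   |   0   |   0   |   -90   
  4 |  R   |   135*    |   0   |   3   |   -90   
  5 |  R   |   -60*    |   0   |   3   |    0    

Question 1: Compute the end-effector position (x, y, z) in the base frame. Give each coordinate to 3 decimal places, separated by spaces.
5.787 3.182 1.341

after link 1: o_1 = (0.0000, 0.0000, 3.0000)
after link 2: o_2 = (1.7321, -0.0000, 2.0000)
after link 3: o_3 = (1.7321, -0.0000, 2.0000)
after link 4: o_4 = (3.5692, 2.1213, 3.0607)
after link 5: o_5 = (5.7868, 3.1820, 1.3410)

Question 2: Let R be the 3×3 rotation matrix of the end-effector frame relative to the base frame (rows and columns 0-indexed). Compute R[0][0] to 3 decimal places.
0.739

End-effector x-axis (col 0 of R) = (0.7392,0.3536,-0.5732)
R[0][0] = 0.7392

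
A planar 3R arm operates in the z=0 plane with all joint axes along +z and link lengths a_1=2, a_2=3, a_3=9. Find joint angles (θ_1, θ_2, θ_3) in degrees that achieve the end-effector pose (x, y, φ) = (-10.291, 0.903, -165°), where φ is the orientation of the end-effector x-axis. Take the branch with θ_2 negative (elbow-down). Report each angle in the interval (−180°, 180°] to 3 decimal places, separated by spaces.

172.609 -89.996 112.387

wrist centre = target − a_3·(cos φ, sin φ) = (-1.5977, 3.2324)
cos θ_2 = (13.0008−2²−3²)/(2·2·3) = 0.0001; θ_2 = -89.9963° (elbow-down)
β = atan2(3.2324,-1.5977) = 116.3019°; ψ = atan2(-3.0000,2.0002) = -56.3074°
θ_1 = β − ψ = 172.6093°
θ_3 = φ − θ_1 − θ_2 = 112.3871° (wrapped to (-180°,180°])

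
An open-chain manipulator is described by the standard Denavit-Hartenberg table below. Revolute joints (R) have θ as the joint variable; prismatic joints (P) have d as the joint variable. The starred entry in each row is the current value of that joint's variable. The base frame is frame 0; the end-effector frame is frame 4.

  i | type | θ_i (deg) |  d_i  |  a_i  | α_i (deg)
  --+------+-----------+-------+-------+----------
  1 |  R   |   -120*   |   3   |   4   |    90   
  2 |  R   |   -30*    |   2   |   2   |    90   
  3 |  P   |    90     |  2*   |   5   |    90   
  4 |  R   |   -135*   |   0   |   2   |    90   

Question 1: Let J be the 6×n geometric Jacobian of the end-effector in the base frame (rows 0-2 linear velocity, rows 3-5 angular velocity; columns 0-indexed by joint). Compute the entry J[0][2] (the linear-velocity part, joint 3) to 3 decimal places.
0.250

prismatic axis z_2 = (0.2500,0.4330,-0.8660)
J_v[:, 2] = z_2; J_ω[:, 2] = (0,0,0)
entry J[0][2] = 0.2500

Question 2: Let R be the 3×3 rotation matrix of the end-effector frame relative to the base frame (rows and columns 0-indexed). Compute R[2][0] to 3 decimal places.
0.612

End-effector x-axis (col 0 of R) = (0.4356,-0.6597,0.6124)
R[2][0] = 0.6124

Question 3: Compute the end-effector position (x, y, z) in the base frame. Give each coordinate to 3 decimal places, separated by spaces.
after link 1: o_1 = (-2.0000, -3.4641, 3.0000)
after link 2: o_2 = (-4.5981, -3.9641, 2.0000)
after link 3: o_3 = (-8.4282, -0.5981, 0.2679)
after link 4: o_4 = (-7.5570, -1.9176, 1.4927)

-7.557 -1.918 1.493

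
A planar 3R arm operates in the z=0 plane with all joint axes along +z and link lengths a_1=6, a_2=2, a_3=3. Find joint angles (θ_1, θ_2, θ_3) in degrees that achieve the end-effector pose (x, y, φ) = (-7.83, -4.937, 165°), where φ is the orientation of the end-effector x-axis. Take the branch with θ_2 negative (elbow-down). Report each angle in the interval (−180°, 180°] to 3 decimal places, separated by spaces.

-120.004 -45.001 -29.996

wrist centre = target − a_3·(cos φ, sin φ) = (-4.9322, -5.7135)
cos θ_2 = (56.9704−6²−2²)/(2·6·2) = 0.7071; θ_2 = -45.0005° (elbow-down)
β = atan2(-5.7135,-4.9322) = -130.8029°; ψ = atan2(-1.4142,7.4142) = -10.7992°
θ_1 = β − ψ = -120.0037°
θ_3 = φ − θ_1 − θ_2 = -29.9958° (wrapped to (-180°,180°])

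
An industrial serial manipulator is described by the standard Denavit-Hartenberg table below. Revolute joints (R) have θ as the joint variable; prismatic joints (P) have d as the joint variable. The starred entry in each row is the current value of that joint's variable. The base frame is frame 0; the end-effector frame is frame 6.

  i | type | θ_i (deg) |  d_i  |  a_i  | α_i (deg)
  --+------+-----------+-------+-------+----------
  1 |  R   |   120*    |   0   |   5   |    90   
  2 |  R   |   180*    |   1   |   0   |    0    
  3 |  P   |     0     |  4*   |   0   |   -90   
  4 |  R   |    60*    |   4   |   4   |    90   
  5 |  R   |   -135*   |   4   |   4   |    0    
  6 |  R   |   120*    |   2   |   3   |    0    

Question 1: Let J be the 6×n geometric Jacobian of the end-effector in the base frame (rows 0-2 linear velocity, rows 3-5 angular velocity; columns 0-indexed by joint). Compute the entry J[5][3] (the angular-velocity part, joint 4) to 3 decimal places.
axis z_3 = (0.0000,-0.0000,-1.0000); lever o_n−o_3 = (3.1615,-6.5242,-0.3951)
cross product → J_v[:, 3] = (-6.5242,-3.1615,-0.0000)
J_ω[:, 3] = z_3
entry J[5][3] = -1.0000

-1.000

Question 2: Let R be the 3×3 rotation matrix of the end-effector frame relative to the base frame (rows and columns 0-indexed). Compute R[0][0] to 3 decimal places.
End-effector x-axis (col 0 of R) = (-0.4830,-0.8365,0.2588)
R[0][0] = -0.4830

-0.483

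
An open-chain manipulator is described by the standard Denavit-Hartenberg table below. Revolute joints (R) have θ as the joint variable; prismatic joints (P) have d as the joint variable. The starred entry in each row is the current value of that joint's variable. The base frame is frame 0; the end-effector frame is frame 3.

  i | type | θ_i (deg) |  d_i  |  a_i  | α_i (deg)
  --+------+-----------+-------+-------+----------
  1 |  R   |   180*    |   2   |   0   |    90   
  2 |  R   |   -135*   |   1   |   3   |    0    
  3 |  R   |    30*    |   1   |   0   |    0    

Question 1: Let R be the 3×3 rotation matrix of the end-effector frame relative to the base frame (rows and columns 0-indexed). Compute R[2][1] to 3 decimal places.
End-effector y-axis (col 1 of R) = (-0.9659,0.0000,-0.2588)
R[2][1] = -0.2588

-0.259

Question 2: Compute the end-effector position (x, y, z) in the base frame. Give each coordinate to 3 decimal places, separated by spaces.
2.121 2.000 -0.121

after link 1: o_1 = (0.0000, 0.0000, 2.0000)
after link 2: o_2 = (2.1213, 1.0000, -0.1213)
after link 3: o_3 = (2.1213, 2.0000, -0.1213)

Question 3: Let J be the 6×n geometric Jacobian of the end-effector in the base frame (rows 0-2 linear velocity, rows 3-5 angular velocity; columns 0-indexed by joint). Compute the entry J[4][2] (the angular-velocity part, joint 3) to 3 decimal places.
axis z_2 = (0.0000,1.0000,0.0000); lever o_n−o_2 = (0.0000,1.0000,0.0000)
cross product → J_v[:, 2] = (-0.0000,-0.0000,0.0000)
J_ω[:, 2] = z_2
entry J[4][2] = 1.0000

1.000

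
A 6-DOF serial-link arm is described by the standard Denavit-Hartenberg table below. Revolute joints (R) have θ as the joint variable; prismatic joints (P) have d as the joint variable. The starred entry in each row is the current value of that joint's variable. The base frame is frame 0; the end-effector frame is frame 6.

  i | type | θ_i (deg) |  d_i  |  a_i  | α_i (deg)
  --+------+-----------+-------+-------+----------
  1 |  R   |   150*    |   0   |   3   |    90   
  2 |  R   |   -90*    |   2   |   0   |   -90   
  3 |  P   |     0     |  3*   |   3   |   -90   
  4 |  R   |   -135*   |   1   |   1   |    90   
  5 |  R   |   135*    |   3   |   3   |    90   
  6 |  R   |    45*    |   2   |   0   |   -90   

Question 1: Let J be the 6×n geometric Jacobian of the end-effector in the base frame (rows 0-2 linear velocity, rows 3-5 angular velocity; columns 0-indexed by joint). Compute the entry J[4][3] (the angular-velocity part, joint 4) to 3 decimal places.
axis z_3 = (-0.5000,-0.8660,-0.0000); lever o_n−o_3 = (-0.6100,-4.8850,2.3284)
cross product → J_v[:, 3] = (-2.0165,1.1642,1.9142)
J_ω[:, 3] = z_3
entry J[4][3] = -0.8660

-0.866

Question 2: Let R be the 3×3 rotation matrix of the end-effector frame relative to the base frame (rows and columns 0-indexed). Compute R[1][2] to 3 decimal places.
End-effector z-axis (col 2 of R) = (0.3768,0.3598,0.8536)
R[1][2] = 0.3598

0.360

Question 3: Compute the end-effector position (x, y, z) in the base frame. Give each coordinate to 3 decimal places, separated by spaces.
after link 1: o_1 = (-2.5981, 1.5000, 0.0000)
after link 2: o_2 = (-1.5981, 3.2321, 0.0000)
after link 3: o_3 = (-4.1962, 4.7321, -3.0000)
after link 4: o_4 = (-5.3085, 4.2196, -2.2929)
after link 5: o_5 = (-3.2330, 0.5718, -1.6716)
after link 6: o_6 = (-4.8062, -0.1529, -0.6716)

-4.806 -0.153 -0.672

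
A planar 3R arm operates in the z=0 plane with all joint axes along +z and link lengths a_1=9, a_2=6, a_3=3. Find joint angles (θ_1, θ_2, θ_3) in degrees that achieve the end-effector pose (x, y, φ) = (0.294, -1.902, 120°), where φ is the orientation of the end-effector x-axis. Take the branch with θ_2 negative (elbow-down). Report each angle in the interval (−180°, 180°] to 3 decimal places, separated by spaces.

wrist centre = target − a_3·(cos φ, sin φ) = (1.7940, -4.5001)
cos θ_2 = (23.4691−9²−6²)/(2·9·6) = -0.8660; θ_2 = -150.0001° (elbow-down)
β = atan2(-4.5001,1.7940) = -68.2648°; ψ = atan2(-3.0000,3.8038) = -38.2619°
θ_1 = β − ψ = -30.0029°
θ_3 = φ − θ_1 − θ_2 = -59.9969° (wrapped to (-180°,180°])

-30.003 -150.000 -59.997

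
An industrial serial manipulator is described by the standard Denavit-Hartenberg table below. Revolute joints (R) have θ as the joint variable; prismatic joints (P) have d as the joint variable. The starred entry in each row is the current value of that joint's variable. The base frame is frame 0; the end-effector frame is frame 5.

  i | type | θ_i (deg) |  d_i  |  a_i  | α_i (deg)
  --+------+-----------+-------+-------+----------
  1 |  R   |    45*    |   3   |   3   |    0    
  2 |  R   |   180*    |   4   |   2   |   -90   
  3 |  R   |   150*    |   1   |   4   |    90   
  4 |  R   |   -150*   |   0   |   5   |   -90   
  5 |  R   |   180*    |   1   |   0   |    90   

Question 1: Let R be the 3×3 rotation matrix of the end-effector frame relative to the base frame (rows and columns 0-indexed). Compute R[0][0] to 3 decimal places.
End-effector x-axis (col 0 of R) = (0.8839,0.1768,-0.4330)
R[0][0] = 0.8839

0.884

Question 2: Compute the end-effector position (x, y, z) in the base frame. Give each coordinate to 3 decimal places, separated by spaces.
after link 1: o_1 = (2.1213, 2.1213, 3.0000)
after link 2: o_2 = (0.7071, 0.7071, 7.0000)
after link 3: o_3 = (3.8637, 2.4495, 5.0000)
after link 4: o_4 = (-0.5557, 1.5656, 7.1651)
after link 5: o_5 = (-0.8619, 2.4842, 6.9151)

-0.862 2.484 6.915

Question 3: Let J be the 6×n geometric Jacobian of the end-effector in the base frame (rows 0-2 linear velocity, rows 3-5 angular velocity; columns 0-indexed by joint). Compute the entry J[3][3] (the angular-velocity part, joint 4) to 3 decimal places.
-0.354

axis z_3 = (-0.3536,-0.3536,-0.8660); lever o_n−o_3 = (-4.7256,0.0347,1.9151)
cross product → J_v[:, 3] = (-0.6470,4.7696,-1.6830)
J_ω[:, 3] = z_3
entry J[3][3] = -0.3536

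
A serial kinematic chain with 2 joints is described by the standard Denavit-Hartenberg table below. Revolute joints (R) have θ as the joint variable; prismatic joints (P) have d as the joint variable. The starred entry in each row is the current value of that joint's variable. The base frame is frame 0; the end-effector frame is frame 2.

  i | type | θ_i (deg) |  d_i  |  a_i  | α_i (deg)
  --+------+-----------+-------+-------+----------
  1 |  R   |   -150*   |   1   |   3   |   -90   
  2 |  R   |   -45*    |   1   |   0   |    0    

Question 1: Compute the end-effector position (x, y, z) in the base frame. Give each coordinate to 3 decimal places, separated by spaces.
after link 1: o_1 = (-2.5981, -1.5000, 1.0000)
after link 2: o_2 = (-2.0981, -2.3660, 1.0000)

-2.098 -2.366 1.000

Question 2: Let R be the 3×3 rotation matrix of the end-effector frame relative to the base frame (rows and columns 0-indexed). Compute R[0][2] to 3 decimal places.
0.500

End-effector z-axis (col 2 of R) = (0.5000,-0.8660,0.0000)
R[0][2] = 0.5000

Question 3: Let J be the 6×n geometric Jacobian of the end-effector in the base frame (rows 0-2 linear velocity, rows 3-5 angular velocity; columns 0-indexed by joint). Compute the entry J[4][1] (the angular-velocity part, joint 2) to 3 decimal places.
-0.866

axis z_1 = (0.5000,-0.8660,0.0000); lever o_n−o_1 = (0.5000,-0.8660,0.0000)
cross product → J_v[:, 1] = (0.0000,0.0000,0.0000)
J_ω[:, 1] = z_1
entry J[4][1] = -0.8660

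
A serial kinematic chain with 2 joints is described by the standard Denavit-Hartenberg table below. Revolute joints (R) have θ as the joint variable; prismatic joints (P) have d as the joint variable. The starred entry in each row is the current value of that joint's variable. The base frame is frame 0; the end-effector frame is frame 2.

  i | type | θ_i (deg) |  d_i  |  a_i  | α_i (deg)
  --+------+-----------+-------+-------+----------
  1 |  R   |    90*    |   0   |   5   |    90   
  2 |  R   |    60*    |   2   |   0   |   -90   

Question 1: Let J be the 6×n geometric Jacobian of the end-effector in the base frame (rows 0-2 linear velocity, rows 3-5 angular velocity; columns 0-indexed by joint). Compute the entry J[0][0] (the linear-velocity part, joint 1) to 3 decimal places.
-5.000

axis z_0 = ẑ; lever o_n−o_0 = (2.0000,5.0000,0.0000)
cross product → J_v[:, 0] = (-5.0000,2.0000,0.0000)
J_ω[:, 0] = z_0
entry J[0][0] = -5.0000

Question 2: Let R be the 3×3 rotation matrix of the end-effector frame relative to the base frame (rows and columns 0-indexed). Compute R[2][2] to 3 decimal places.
End-effector z-axis (col 2 of R) = (-0.0000,-0.8660,0.5000)
R[2][2] = 0.5000

0.500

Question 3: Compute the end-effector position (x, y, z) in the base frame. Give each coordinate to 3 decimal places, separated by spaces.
after link 1: o_1 = (0.0000, 5.0000, 0.0000)
after link 2: o_2 = (2.0000, 5.0000, 0.0000)

2.000 5.000 0.000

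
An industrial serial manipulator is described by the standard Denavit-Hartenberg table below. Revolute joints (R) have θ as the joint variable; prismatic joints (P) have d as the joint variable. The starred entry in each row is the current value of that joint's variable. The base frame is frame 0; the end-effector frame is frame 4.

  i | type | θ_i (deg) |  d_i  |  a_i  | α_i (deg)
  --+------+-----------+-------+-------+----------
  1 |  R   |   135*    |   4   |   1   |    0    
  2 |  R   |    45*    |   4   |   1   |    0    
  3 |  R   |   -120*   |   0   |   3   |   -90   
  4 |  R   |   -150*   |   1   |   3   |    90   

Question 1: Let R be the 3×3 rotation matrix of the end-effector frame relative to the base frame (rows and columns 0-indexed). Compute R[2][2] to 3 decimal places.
End-effector z-axis (col 2 of R) = (-0.2500,-0.4330,-0.8660)
R[2][2] = -0.8660

-0.866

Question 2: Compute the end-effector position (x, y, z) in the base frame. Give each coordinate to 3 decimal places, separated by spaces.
-2.372 1.555 9.500

after link 1: o_1 = (-0.7071, 0.7071, 4.0000)
after link 2: o_2 = (-1.7071, 0.7071, 8.0000)
after link 3: o_3 = (-0.2071, 3.3052, 8.0000)
after link 4: o_4 = (-2.3722, 1.5552, 9.5000)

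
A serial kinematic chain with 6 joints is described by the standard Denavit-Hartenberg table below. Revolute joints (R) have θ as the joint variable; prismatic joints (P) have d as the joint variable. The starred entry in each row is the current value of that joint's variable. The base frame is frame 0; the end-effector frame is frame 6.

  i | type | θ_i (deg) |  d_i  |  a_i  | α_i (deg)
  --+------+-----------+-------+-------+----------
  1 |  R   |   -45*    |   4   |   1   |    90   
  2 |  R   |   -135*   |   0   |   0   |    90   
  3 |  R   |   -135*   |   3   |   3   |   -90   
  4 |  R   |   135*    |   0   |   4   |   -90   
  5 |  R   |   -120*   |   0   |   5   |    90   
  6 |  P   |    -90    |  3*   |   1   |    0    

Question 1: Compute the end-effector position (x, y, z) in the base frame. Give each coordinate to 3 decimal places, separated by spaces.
after link 1: o_1 = (0.7071, -0.7071, 4.0000)
after link 2: o_2 = (0.7071, -0.7071, 4.0000)
after link 3: o_3 = (1.7678, 1.2322, 7.6213)
after link 4: o_4 = (0.7678, -0.5962, 4.2071)
after link 5: o_5 = (2.0269, 4.2426, 4.1759)
after link 6: o_6 = (3.4139, 3.8998, 6.9971)

3.414 3.900 6.997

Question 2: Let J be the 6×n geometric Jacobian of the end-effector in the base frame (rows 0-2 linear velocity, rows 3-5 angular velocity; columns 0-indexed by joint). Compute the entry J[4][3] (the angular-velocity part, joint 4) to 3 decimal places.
0.854

axis z_3 = (0.1464,0.8536,-0.5000); lever o_n−o_3 = (1.6461,2.6676,-0.6242)
cross product → J_v[:, 3] = (0.8010,-0.7316,-1.0144)
J_ω[:, 3] = z_3
entry J[4][3] = 0.8536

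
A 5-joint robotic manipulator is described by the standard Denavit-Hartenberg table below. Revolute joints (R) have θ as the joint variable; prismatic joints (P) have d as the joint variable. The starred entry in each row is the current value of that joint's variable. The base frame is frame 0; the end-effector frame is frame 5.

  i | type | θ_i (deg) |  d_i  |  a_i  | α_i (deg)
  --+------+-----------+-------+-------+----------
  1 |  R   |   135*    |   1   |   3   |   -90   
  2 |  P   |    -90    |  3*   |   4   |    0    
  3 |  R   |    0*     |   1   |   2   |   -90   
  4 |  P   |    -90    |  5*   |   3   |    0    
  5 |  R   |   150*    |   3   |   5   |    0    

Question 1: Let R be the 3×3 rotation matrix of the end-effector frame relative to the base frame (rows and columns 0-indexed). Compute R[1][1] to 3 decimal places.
0.354

End-effector y-axis (col 1 of R) = (0.3536,0.3536,-0.8660)
R[1][1] = 0.3536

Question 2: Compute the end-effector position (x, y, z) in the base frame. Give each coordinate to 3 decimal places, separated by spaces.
after link 1: o_1 = (-2.1213, 2.1213, 1.0000)
after link 2: o_2 = (-4.2426, 0.0000, 5.0000)
after link 3: o_3 = (-4.9497, -0.7071, 7.0000)
after link 4: o_4 = (-10.6066, 0.7071, 7.0000)
after link 5: o_5 = (-9.6661, 5.8903, 9.5000)

-9.666 5.890 9.500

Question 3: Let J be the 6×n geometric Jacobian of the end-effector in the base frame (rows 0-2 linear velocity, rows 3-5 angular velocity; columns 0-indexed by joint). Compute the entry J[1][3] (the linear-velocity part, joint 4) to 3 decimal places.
prismatic axis z_3 = (-0.7071,0.7071,-0.0000)
J_v[:, 3] = z_3; J_ω[:, 3] = (0,0,0)
entry J[1][3] = 0.7071

0.707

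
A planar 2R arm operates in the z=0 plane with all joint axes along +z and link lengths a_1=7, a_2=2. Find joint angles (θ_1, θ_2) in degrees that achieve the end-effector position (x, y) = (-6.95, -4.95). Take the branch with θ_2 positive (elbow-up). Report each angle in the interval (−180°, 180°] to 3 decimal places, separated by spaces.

-154.078 44.983

cos θ_2 = (72.8050−7²−2²)/(2·7·2) = 0.7073; θ_2 = 44.9826° (elbow-up)
β = atan2(-4.9500,-6.9500) = -144.5404°; ψ = atan2(1.4138,8.4146) = 9.5375°
θ_1 = β − ψ = -154.0778°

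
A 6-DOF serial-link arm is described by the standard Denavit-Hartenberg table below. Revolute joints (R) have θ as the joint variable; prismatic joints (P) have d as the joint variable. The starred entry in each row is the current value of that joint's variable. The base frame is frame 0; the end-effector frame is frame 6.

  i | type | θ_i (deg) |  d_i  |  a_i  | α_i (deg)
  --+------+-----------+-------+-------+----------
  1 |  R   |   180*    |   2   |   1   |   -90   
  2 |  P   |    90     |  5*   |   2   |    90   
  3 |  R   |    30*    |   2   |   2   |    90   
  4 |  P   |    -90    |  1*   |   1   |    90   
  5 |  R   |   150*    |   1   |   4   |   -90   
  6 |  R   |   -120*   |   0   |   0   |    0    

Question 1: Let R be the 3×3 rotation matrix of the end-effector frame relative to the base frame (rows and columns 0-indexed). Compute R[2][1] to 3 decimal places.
End-effector y-axis (col 1 of R) = (-0.7500,0.6250,0.2165)
R[2][1] = 0.2165

0.217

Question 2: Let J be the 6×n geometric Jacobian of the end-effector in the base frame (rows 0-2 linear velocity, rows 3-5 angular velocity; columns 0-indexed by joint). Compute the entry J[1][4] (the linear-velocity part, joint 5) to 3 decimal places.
-3.000

axis z_4 = (0.0000,0.5000,0.8660); lever o_n−o_4 = (-3.4641,2.2321,-0.1340)
cross product → J_v[:, 4] = (-2.0000,-3.0000,1.7321)
J_ω[:, 4] = z_4
entry J[1][4] = -3.0000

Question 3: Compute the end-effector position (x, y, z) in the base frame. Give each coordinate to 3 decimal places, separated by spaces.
-5.464 -2.902 -2.366

after link 1: o_1 = (-1.0000, 0.0000, 2.0000)
after link 2: o_2 = (-1.0000, -5.0000, 0.0000)
after link 3: o_3 = (-3.0000, -6.0000, -1.7321)
after link 4: o_4 = (-2.0000, -5.1340, -2.2321)
after link 5: o_5 = (-5.4641, -2.9019, -2.3660)
after link 6: o_6 = (-5.4641, -2.9019, -2.3660)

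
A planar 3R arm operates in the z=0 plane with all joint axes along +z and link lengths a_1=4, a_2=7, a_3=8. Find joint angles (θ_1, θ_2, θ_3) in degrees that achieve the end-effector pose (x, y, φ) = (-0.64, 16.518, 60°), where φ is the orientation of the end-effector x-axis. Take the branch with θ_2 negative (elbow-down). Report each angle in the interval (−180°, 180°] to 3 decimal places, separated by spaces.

135.004 -30.007 -44.997

wrist centre = target − a_3·(cos φ, sin φ) = (-4.6400, 9.5898)
cos θ_2 = (113.4938−4²−7²)/(2·4·7) = 0.8660; θ_2 = -30.0074° (elbow-down)
β = atan2(9.5898,-4.6400) = 115.8199°; ψ = atan2(-3.5008,10.0617) = -19.1844°
θ_1 = β − ψ = 135.0043°
θ_3 = φ − θ_1 − θ_2 = -44.9969° (wrapped to (-180°,180°])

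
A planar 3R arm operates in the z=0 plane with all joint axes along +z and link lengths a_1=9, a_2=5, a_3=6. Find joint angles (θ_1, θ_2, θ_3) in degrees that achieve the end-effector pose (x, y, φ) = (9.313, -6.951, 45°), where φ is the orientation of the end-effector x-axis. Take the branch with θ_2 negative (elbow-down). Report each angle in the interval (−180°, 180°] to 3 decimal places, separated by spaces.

-44.999 -59.995 149.995

wrist centre = target − a_3·(cos φ, sin φ) = (5.0704, -11.1936)
cos θ_2 = (151.0061−9²−5²)/(2·9·5) = 0.5001; θ_2 = -59.9955° (elbow-down)
β = atan2(-11.1936,5.0704) = -65.6310°; ψ = atan2(-4.3299,11.5003) = -20.6316°
θ_1 = β − ψ = -44.9994°
θ_3 = φ − θ_1 − θ_2 = 149.9949° (wrapped to (-180°,180°])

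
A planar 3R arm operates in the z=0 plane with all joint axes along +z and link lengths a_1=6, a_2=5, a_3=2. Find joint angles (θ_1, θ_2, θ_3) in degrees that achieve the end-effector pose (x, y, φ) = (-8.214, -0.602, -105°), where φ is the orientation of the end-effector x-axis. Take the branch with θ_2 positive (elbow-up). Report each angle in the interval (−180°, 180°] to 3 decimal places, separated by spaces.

wrist centre = target − a_3·(cos φ, sin φ) = (-7.6964, 1.3299)
cos θ_2 = (61.0025−6²−5²)/(2·6·5) = 0.0000; θ_2 = 89.9976° (elbow-up)
β = atan2(1.3299,-7.6964) = 170.1967°; ψ = atan2(5.0000,6.0002) = 39.8046°
θ_1 = β − ψ = 130.3921°
θ_3 = φ − θ_1 − θ_2 = 34.6103° (wrapped to (-180°,180°])

130.392 89.998 34.610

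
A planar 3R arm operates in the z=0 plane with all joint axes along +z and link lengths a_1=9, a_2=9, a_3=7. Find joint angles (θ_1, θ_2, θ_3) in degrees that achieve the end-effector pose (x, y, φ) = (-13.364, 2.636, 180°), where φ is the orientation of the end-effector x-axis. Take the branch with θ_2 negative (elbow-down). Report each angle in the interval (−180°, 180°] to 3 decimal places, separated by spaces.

wrist centre = target − a_3·(cos φ, sin φ) = (-6.3640, 2.6360)
cos θ_2 = (47.4490−9²−9²)/(2·9·9) = -0.7071; θ_2 = -134.9999° (elbow-down)
β = atan2(2.6360,-6.3640) = 157.5004°; ψ = atan2(-6.3640,2.6361) = -67.4999°
θ_1 = β − ψ = 225.0004°
θ_3 = φ − θ_1 − θ_2 = 89.9995° (wrapped to (-180°,180°])

-135.000 -135.000 90.000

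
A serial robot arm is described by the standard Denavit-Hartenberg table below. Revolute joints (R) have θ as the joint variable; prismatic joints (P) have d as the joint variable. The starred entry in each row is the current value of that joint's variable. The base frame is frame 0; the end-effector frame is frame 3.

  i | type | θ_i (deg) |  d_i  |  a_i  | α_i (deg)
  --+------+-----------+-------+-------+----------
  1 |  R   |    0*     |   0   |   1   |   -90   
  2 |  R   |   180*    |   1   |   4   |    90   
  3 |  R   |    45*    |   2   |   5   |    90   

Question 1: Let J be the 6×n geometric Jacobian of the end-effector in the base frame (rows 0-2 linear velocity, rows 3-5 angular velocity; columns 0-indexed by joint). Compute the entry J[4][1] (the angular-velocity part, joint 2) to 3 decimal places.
axis z_1 = (0.0000,1.0000,0.0000); lever o_n−o_1 = (-7.5355,4.5355,-2.0000)
cross product → J_v[:, 1] = (-2.0000,-0.0000,7.5355)
J_ω[:, 1] = z_1
entry J[4][1] = 1.0000

1.000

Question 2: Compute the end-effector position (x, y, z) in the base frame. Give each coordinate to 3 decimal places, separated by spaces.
-6.536 4.536 -2.000

after link 1: o_1 = (1.0000, 0.0000, 0.0000)
after link 2: o_2 = (-3.0000, 1.0000, -0.0000)
after link 3: o_3 = (-6.5355, 4.5355, -2.0000)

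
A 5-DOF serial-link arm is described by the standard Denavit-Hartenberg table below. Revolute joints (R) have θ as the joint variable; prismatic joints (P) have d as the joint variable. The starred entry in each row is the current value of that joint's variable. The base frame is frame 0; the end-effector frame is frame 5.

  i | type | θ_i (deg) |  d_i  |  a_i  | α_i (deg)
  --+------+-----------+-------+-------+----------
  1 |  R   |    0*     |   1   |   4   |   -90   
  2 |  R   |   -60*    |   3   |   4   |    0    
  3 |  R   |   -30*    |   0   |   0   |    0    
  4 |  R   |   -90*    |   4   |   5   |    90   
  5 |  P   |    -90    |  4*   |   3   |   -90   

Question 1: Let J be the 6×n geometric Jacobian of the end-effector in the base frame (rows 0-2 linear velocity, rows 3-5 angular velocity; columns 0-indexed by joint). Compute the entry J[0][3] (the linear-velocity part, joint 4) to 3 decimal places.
-4.000

axis z_3 = (0.0000,1.0000,0.0000); lever o_n−o_3 = (-5.0000,1.0000,-4.0000)
cross product → J_v[:, 3] = (-4.0000,-0.0000,5.0000)
J_ω[:, 3] = z_3
entry J[0][3] = -4.0000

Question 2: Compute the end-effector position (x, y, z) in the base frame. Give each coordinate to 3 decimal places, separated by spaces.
after link 1: o_1 = (4.0000, 0.0000, 1.0000)
after link 2: o_2 = (6.0000, 3.0000, 4.4641)
after link 3: o_3 = (6.0000, 3.0000, 4.4641)
after link 4: o_4 = (1.0000, 7.0000, 4.4641)
after link 5: o_5 = (1.0000, 4.0000, 0.4641)

1.000 4.000 0.464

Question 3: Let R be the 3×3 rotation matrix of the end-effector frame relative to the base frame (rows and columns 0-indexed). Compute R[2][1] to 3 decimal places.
End-effector y-axis (col 1 of R) = (0.0000,-0.0000,1.0000)
R[2][1] = 1.0000

1.000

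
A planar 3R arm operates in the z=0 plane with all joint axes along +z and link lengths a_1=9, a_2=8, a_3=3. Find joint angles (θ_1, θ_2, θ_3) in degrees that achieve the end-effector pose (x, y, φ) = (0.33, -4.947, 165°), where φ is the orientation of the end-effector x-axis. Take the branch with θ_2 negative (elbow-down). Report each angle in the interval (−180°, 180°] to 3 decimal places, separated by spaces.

-1.162 -135.000 -58.838

wrist centre = target − a_3·(cos φ, sin φ) = (3.2278, -5.7235)
cos θ_2 = (43.1765−9²−8²)/(2·9·8) = -0.7071; θ_2 = -135.0001° (elbow-down)
β = atan2(-5.7235,3.2278) = -60.5789°; ψ = atan2(-5.6568,3.3431) = -59.4173°
θ_1 = β − ψ = -1.1616°
θ_3 = φ − θ_1 − θ_2 = -58.8384° (wrapped to (-180°,180°])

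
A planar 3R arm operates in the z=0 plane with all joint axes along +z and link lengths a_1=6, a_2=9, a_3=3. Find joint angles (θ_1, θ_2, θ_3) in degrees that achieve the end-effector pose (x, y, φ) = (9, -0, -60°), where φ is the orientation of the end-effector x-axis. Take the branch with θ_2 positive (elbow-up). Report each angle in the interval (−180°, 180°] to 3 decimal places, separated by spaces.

-60.000 120.000 -120.000

wrist centre = target − a_3·(cos φ, sin φ) = (7.5000, 2.5981)
cos θ_2 = (63.0000−6²−9²)/(2·6·9) = -0.5000; θ_2 = 120.0000° (elbow-up)
β = atan2(2.5981,7.5000) = 19.1066°; ψ = atan2(7.7942,1.5000) = 79.1066°
θ_1 = β − ψ = -60.0000°
θ_3 = φ − θ_1 − θ_2 = -120.0000° (wrapped to (-180°,180°])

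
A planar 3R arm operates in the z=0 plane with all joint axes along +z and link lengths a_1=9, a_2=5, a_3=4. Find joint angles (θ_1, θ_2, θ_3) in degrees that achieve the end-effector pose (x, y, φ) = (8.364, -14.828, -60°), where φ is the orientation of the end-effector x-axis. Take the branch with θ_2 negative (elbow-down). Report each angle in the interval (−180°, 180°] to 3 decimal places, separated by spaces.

-44.999 -45.001 30.000

wrist centre = target − a_3·(cos φ, sin φ) = (6.3640, -11.3639)
cos θ_2 = (169.6387−9²−5²)/(2·9·5) = 0.7071; θ_2 = -45.0008° (elbow-down)
β = atan2(-11.3639,6.3640) = -60.7503°; ψ = atan2(-3.5356,12.5355) = -15.7509°
θ_1 = β − ψ = -44.9994°
θ_3 = φ − θ_1 − θ_2 = 30.0003° (wrapped to (-180°,180°])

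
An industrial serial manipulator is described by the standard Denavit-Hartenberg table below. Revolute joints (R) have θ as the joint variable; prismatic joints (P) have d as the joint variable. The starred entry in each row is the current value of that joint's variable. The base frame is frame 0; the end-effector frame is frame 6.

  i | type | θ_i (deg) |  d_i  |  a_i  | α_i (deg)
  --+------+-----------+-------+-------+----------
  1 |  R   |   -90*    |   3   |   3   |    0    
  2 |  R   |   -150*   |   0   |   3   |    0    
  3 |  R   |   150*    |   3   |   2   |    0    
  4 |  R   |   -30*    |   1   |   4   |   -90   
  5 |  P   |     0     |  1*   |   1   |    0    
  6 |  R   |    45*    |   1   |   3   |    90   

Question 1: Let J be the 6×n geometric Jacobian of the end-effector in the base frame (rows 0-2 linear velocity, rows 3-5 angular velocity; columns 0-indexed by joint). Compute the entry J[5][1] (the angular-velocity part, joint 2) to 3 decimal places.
axis z_1 = (0.0000,0.0000,1.0000); lever o_n−o_1 = (-3.3286,-6.5692,1.8787)
cross product → J_v[:, 1] = (6.5692,-3.3286,0.0000)
J_ω[:, 1] = z_1
entry J[5][1] = 1.0000

1.000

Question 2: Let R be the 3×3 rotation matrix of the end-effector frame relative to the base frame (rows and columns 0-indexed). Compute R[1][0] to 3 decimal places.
End-effector x-axis (col 0 of R) = (-0.3536,-0.6124,-0.7071)
R[1][0] = -0.6124

-0.612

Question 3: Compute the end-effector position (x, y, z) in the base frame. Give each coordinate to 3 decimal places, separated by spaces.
-3.329 -9.569 4.879

after link 1: o_1 = (0.0000, -3.0000, 3.0000)
after link 2: o_2 = (-1.5000, -0.4019, 3.0000)
after link 3: o_3 = (-1.5000, -2.4019, 6.0000)
after link 4: o_4 = (-3.5000, -5.8660, 7.0000)
after link 5: o_5 = (-3.1340, -7.2321, 7.0000)
after link 6: o_6 = (-3.3286, -9.5692, 4.8787)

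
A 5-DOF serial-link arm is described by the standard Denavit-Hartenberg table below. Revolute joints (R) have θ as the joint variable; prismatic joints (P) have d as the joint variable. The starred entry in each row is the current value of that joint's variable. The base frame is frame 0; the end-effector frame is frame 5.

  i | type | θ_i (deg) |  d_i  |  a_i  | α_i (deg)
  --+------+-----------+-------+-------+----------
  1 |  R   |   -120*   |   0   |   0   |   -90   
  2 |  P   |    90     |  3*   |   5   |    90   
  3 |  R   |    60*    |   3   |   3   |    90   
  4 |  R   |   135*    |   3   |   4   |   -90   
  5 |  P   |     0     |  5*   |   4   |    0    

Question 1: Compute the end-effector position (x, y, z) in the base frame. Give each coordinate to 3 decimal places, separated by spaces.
after link 1: o_1 = (0.0000, 0.0000, 0.0000)
after link 2: o_2 = (2.5981, -1.5000, -5.0000)
after link 3: o_3 = (3.3481, -5.3971, -6.5000)
after link 4: o_4 = (-1.4865, -5.8719, -7.6839)
after link 5: o_5 = (-5.9059, -2.5038, -4.5019)

-5.906 -2.504 -4.502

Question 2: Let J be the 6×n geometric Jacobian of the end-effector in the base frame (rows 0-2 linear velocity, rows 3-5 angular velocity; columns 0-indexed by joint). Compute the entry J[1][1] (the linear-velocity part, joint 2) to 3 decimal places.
-0.500

prismatic axis z_1 = (0.8660,-0.5000,0.0000)
J_v[:, 1] = z_1; J_ω[:, 1] = (0,0,0)
entry J[1][1] = -0.5000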